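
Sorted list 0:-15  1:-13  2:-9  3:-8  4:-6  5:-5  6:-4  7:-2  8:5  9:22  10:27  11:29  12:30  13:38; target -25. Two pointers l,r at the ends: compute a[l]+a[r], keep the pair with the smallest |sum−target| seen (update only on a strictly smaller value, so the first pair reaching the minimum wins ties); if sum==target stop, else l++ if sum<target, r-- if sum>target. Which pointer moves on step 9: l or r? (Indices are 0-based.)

[0,13] -15+38=23 d=48 * → r--
[0,12] -15+30=15 d=40 * → r--
[0,11] -15+29=14 d=39 * → r--
[0,10] -15+27=12 d=37 * → r--
[0,9] -15+22=7 d=32 * → r--
[0,8] -15+5=-10 d=15 * → r--
[0,7] -15+-2=-17 d=8 * → r--
[0,6] -15+-4=-19 d=6 * → r--
[0,5] -15+-5=-20 d=5 * → r--

r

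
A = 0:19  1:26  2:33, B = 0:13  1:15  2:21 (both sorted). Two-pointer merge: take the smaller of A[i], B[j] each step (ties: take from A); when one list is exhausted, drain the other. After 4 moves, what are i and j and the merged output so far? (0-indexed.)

i=0 j=0: A[i]=19>B[j]=13 take 13, j++
i=0 j=1: A[i]=19>B[j]=15 take 15, j++
i=0 j=2: A[i]=19<=B[j]=21 take 19, i++
i=1 j=2: A[i]=26>B[j]=21 take 21, j++

i=1, j=3, merged so far=[13, 15, 19, 21]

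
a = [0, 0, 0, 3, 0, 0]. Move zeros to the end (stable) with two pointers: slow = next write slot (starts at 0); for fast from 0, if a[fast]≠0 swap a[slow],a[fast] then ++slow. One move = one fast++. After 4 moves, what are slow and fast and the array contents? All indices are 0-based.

slow=1, fast=4, a=[3, 0, 0, 0, 0, 0]

(s=0,f=0) a[fast]=0 → fast++
(s=0,f=1) a[fast]=0 → fast++
(s=0,f=2) a[fast]=0 → fast++
(s=0,f=3) a[fast]=3≠0 swap→a[0]=3 → slow++,fast++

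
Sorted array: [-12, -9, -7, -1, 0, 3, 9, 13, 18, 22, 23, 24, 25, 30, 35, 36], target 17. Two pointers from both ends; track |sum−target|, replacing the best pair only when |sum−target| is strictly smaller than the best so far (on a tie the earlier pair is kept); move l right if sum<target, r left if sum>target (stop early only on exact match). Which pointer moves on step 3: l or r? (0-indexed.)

r

l=0 r=15: -12+36=24 d=7 *, r--
l=0 r=14: -12+35=23 d=6 *, r--
l=0 r=13: -12+30=18 d=1 *, r--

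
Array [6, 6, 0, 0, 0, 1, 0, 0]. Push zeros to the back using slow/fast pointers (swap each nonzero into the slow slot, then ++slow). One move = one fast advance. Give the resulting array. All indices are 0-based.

[6, 6, 1, 0, 0, 0, 0, 0]

slow=0 fast=0: a[fast]=6≠0 swap→a[0]=6, slow++,fast++
slow=1 fast=1: a[fast]=6≠0 swap→a[1]=6, slow++,fast++
slow=2 fast=2: a[fast]=0, fast++
slow=2 fast=3: a[fast]=0, fast++
slow=2 fast=4: a[fast]=0, fast++
slow=2 fast=5: a[fast]=1≠0 swap→a[2]=1, slow++,fast++
slow=3 fast=6: a[fast]=0, fast++
slow=3 fast=7: a[fast]=0, fast++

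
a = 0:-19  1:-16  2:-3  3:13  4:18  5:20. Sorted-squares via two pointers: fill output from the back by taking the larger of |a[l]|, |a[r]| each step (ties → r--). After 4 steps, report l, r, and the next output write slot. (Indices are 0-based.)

l=2, r=3, next write slot=1

[0,5] |-19|<=|20| out[5]=400 → r--
[0,4] |-19|>|18| out[4]=361 → l++
[1,4] |-16|<=|18| out[3]=324 → r--
[1,3] |-16|>|13| out[2]=256 → l++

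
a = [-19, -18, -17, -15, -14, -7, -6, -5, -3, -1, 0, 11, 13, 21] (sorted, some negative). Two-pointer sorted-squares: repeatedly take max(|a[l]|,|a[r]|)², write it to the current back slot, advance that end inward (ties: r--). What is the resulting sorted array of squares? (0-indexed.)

l=0 r=13: |-19|<=|21| out[13]=441, r--
l=0 r=12: |-19|>|13| out[12]=361, l++
l=1 r=12: |-18|>|13| out[11]=324, l++
l=2 r=12: |-17|>|13| out[10]=289, l++
l=3 r=12: |-15|>|13| out[9]=225, l++
l=4 r=12: |-14|>|13| out[8]=196, l++
l=5 r=12: |-7|<=|13| out[7]=169, r--
l=5 r=11: |-7|<=|11| out[6]=121, r--
l=5 r=10: |-7|>|0| out[5]=49, l++
l=6 r=10: |-6|>|0| out[4]=36, l++
l=7 r=10: |-5|>|0| out[3]=25, l++
l=8 r=10: |-3|>|0| out[2]=9, l++
l=9 r=10: |-1|>|0| out[1]=1, l++
l=10 r=10: |0|<=|0| out[0]=0, r--

[0, 1, 9, 25, 36, 49, 121, 169, 196, 225, 289, 324, 361, 441]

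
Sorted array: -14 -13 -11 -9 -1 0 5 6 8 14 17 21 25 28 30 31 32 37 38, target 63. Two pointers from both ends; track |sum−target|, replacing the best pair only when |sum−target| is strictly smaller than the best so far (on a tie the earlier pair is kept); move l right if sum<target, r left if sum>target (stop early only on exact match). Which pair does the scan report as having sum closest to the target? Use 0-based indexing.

pair (25, 38) with sum 63 (|Δ|=0)

l=0 r=18: -14+38=24 d=39 *, l++
l=1 r=18: -13+38=25 d=38 *, l++
l=2 r=18: -11+38=27 d=36 *, l++
l=3 r=18: -9+38=29 d=34 *, l++
l=4 r=18: -1+38=37 d=26 *, l++
l=5 r=18: 0+38=38 d=25 *, l++
l=6 r=18: 5+38=43 d=20 *, l++
l=7 r=18: 6+38=44 d=19 *, l++
l=8 r=18: 8+38=46 d=17 *, l++
l=9 r=18: 14+38=52 d=11 *, l++
l=10 r=18: 17+38=55 d=8 *, l++
l=11 r=18: 21+38=59 d=4 *, l++
l=12 r=18: 25+38=63 d=0 *, stop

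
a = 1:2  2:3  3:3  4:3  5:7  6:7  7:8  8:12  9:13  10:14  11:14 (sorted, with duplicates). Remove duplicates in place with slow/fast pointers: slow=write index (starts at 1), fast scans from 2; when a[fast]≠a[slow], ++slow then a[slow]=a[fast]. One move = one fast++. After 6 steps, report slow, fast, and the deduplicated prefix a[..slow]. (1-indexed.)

slow=4, fast=8, prefix=[2, 3, 7, 8]

(s=1,f=2) a[fast]=3≠a[slow]=2 write a[2]=3 → slow++,fast++
(s=2,f=3) a[fast]=3=a[slow] dup → fast++
(s=2,f=4) a[fast]=3=a[slow] dup → fast++
(s=2,f=5) a[fast]=7≠a[slow]=3 write a[3]=7 → slow++,fast++
(s=3,f=6) a[fast]=7=a[slow] dup → fast++
(s=3,f=7) a[fast]=8≠a[slow]=7 write a[4]=8 → slow++,fast++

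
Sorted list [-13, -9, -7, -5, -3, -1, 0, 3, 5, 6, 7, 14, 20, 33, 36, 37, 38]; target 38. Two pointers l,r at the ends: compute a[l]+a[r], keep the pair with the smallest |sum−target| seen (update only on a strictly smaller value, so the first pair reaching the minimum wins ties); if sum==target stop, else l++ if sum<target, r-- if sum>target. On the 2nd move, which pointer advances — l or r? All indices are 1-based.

[1,17] -13+38=25 d=13 * → l++
[2,17] -9+38=29 d=9 * → l++

l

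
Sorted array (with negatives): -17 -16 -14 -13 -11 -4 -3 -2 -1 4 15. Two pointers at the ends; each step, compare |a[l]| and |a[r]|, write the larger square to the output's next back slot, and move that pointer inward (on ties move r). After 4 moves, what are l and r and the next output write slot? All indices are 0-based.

l=0 r=10: |-17|>|15| out[10]=289, l++
l=1 r=10: |-16|>|15| out[9]=256, l++
l=2 r=10: |-14|<=|15| out[8]=225, r--
l=2 r=9: |-14|>|4| out[7]=196, l++

l=3, r=9, next write slot=6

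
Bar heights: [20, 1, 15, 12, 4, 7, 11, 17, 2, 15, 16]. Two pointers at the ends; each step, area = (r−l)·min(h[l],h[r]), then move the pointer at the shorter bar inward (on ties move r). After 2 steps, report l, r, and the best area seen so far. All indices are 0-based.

l=0, r=8, best area=160

l=0 r=10: min(20,16)*10=160 best=160 *, r--
l=0 r=9: min(20,15)*9=135 best=160, r--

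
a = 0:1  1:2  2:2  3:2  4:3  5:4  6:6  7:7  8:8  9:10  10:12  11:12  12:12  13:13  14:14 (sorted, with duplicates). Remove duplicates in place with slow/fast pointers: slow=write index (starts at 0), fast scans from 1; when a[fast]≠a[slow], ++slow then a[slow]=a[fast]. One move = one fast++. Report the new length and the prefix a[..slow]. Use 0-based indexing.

length 11; prefix = [1, 2, 3, 4, 6, 7, 8, 10, 12, 13, 14]

(s=0,f=1) a[fast]=2≠a[slow]=1 write a[1]=2 → slow++,fast++
(s=1,f=2) a[fast]=2=a[slow] dup → fast++
(s=1,f=3) a[fast]=2=a[slow] dup → fast++
(s=1,f=4) a[fast]=3≠a[slow]=2 write a[2]=3 → slow++,fast++
(s=2,f=5) a[fast]=4≠a[slow]=3 write a[3]=4 → slow++,fast++
(s=3,f=6) a[fast]=6≠a[slow]=4 write a[4]=6 → slow++,fast++
(s=4,f=7) a[fast]=7≠a[slow]=6 write a[5]=7 → slow++,fast++
(s=5,f=8) a[fast]=8≠a[slow]=7 write a[6]=8 → slow++,fast++
(s=6,f=9) a[fast]=10≠a[slow]=8 write a[7]=10 → slow++,fast++
(s=7,f=10) a[fast]=12≠a[slow]=10 write a[8]=12 → slow++,fast++
(s=8,f=11) a[fast]=12=a[slow] dup → fast++
(s=8,f=12) a[fast]=12=a[slow] dup → fast++
(s=8,f=13) a[fast]=13≠a[slow]=12 write a[9]=13 → slow++,fast++
(s=9,f=14) a[fast]=14≠a[slow]=13 write a[10]=14 → slow++,fast++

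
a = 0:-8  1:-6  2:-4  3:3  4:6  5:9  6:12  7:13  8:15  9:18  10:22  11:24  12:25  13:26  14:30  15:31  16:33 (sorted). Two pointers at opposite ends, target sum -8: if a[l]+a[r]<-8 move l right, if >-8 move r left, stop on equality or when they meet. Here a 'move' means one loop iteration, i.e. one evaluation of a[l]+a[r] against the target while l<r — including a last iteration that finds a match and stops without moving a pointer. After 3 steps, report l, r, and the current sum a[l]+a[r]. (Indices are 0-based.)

l=0, r=13, sum=18

[0,16] -8+33=25 >-8 → r--
[0,15] -8+31=23 >-8 → r--
[0,14] -8+30=22 >-8 → r--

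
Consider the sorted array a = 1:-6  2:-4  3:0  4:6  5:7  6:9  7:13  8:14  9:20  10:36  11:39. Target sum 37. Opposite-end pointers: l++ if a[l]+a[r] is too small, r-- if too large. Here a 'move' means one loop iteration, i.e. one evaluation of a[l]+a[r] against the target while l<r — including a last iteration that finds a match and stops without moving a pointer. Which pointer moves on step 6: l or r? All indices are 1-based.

l

l=1 r=11: -6+39=33 <37, l++
l=2 r=11: -4+39=35 <37, l++
l=3 r=11: 0+39=39 >37, r--
l=3 r=10: 0+36=36 <37, l++
l=4 r=10: 6+36=42 >37, r--
l=4 r=9: 6+20=26 <37, l++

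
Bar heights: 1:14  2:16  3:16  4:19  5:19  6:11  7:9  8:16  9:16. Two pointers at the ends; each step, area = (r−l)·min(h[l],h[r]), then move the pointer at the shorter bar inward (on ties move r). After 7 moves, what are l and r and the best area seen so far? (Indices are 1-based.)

l=4, r=5, best area=112

l=1 r=9: min(14,16)*8=112 best=112 *, l++
l=2 r=9: min(16,16)*7=112 best=112, r--
l=2 r=8: min(16,16)*6=96 best=112, r--
l=2 r=7: min(16,9)*5=45 best=112, r--
l=2 r=6: min(16,11)*4=44 best=112, r--
l=2 r=5: min(16,19)*3=48 best=112, l++
l=3 r=5: min(16,19)*2=32 best=112, l++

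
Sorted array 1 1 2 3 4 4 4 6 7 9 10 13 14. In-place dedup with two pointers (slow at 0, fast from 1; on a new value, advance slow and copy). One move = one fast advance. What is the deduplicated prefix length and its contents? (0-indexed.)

(s=0,f=1) a[fast]=1=a[slow] dup → fast++
(s=0,f=2) a[fast]=2≠a[slow]=1 write a[1]=2 → slow++,fast++
(s=1,f=3) a[fast]=3≠a[slow]=2 write a[2]=3 → slow++,fast++
(s=2,f=4) a[fast]=4≠a[slow]=3 write a[3]=4 → slow++,fast++
(s=3,f=5) a[fast]=4=a[slow] dup → fast++
(s=3,f=6) a[fast]=4=a[slow] dup → fast++
(s=3,f=7) a[fast]=6≠a[slow]=4 write a[4]=6 → slow++,fast++
(s=4,f=8) a[fast]=7≠a[slow]=6 write a[5]=7 → slow++,fast++
(s=5,f=9) a[fast]=9≠a[slow]=7 write a[6]=9 → slow++,fast++
(s=6,f=10) a[fast]=10≠a[slow]=9 write a[7]=10 → slow++,fast++
(s=7,f=11) a[fast]=13≠a[slow]=10 write a[8]=13 → slow++,fast++
(s=8,f=12) a[fast]=14≠a[slow]=13 write a[9]=14 → slow++,fast++

length 10; prefix = [1, 2, 3, 4, 6, 7, 9, 10, 13, 14]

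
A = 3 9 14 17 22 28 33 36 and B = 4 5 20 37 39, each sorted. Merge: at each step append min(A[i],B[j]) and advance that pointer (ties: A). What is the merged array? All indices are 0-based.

[3, 4, 5, 9, 14, 17, 20, 22, 28, 33, 36, 37, 39]

i=0 j=0: A[i]=3<=B[j]=4 take 3, i++
i=1 j=0: A[i]=9>B[j]=4 take 4, j++
i=1 j=1: A[i]=9>B[j]=5 take 5, j++
i=1 j=2: A[i]=9<=B[j]=20 take 9, i++
i=2 j=2: A[i]=14<=B[j]=20 take 14, i++
i=3 j=2: A[i]=17<=B[j]=20 take 17, i++
i=4 j=2: A[i]=22>B[j]=20 take 20, j++
i=4 j=3: A[i]=22<=B[j]=37 take 22, i++
i=5 j=3: A[i]=28<=B[j]=37 take 28, i++
i=6 j=3: A[i]=33<=B[j]=37 take 33, i++
i=7 j=3: A[i]=36<=B[j]=37 take 36, i++
i=8 j=3: A done, take B[j]=37, j++
i=8 j=4: A done, take B[j]=39, j++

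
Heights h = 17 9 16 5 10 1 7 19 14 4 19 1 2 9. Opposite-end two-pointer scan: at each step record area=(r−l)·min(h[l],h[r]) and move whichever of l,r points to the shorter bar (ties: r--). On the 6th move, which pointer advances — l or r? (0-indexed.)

l

[0,13] min(17,9)*13=117 best=117 * → r--
[0,12] min(17,2)*12=24 best=117 → r--
[0,11] min(17,1)*11=11 best=117 → r--
[0,10] min(17,19)*10=170 best=170 * → l++
[1,10] min(9,19)*9=81 best=170 → l++
[2,10] min(16,19)*8=128 best=170 → l++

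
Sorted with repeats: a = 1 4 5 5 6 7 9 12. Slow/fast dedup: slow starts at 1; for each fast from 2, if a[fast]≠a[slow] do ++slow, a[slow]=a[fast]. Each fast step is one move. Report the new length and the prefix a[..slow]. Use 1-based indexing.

length 7; prefix = [1, 4, 5, 6, 7, 9, 12]

(s=1,f=2) a[fast]=4≠a[slow]=1 write a[2]=4 → slow++,fast++
(s=2,f=3) a[fast]=5≠a[slow]=4 write a[3]=5 → slow++,fast++
(s=3,f=4) a[fast]=5=a[slow] dup → fast++
(s=3,f=5) a[fast]=6≠a[slow]=5 write a[4]=6 → slow++,fast++
(s=4,f=6) a[fast]=7≠a[slow]=6 write a[5]=7 → slow++,fast++
(s=5,f=7) a[fast]=9≠a[slow]=7 write a[6]=9 → slow++,fast++
(s=6,f=8) a[fast]=12≠a[slow]=9 write a[7]=12 → slow++,fast++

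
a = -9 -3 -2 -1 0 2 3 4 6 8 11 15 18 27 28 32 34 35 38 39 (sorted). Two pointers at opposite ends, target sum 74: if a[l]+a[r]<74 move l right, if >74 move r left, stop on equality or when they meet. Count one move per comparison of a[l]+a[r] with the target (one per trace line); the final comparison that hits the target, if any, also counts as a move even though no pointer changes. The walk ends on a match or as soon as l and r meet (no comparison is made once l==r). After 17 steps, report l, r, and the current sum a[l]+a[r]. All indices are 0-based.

[0,19] -9+39=30 <74 → l++
[1,19] -3+39=36 <74 → l++
[2,19] -2+39=37 <74 → l++
[3,19] -1+39=38 <74 → l++
[4,19] 0+39=39 <74 → l++
[5,19] 2+39=41 <74 → l++
[6,19] 3+39=42 <74 → l++
[7,19] 4+39=43 <74 → l++
[8,19] 6+39=45 <74 → l++
[9,19] 8+39=47 <74 → l++
[10,19] 11+39=50 <74 → l++
[11,19] 15+39=54 <74 → l++
[12,19] 18+39=57 <74 → l++
[13,19] 27+39=66 <74 → l++
[14,19] 28+39=67 <74 → l++
[15,19] 32+39=71 <74 → l++
[16,19] 34+39=73 <74 → l++

l=17, r=19, sum=74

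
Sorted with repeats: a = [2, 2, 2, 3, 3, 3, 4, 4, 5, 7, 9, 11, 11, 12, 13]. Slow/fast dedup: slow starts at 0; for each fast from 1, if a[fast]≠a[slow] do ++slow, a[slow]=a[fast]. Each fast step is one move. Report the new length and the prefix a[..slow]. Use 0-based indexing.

length 9; prefix = [2, 3, 4, 5, 7, 9, 11, 12, 13]

slow=0 fast=1: a[fast]=2=a[slow] dup, fast++
slow=0 fast=2: a[fast]=2=a[slow] dup, fast++
slow=0 fast=3: a[fast]=3≠a[slow]=2 write a[1]=3, slow++,fast++
slow=1 fast=4: a[fast]=3=a[slow] dup, fast++
slow=1 fast=5: a[fast]=3=a[slow] dup, fast++
slow=1 fast=6: a[fast]=4≠a[slow]=3 write a[2]=4, slow++,fast++
slow=2 fast=7: a[fast]=4=a[slow] dup, fast++
slow=2 fast=8: a[fast]=5≠a[slow]=4 write a[3]=5, slow++,fast++
slow=3 fast=9: a[fast]=7≠a[slow]=5 write a[4]=7, slow++,fast++
slow=4 fast=10: a[fast]=9≠a[slow]=7 write a[5]=9, slow++,fast++
slow=5 fast=11: a[fast]=11≠a[slow]=9 write a[6]=11, slow++,fast++
slow=6 fast=12: a[fast]=11=a[slow] dup, fast++
slow=6 fast=13: a[fast]=12≠a[slow]=11 write a[7]=12, slow++,fast++
slow=7 fast=14: a[fast]=13≠a[slow]=12 write a[8]=13, slow++,fast++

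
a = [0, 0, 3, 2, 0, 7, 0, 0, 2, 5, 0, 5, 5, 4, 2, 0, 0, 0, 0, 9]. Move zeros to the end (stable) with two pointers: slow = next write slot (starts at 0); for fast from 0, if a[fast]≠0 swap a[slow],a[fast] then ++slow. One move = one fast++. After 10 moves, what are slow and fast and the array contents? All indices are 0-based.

slow=5, fast=10, a=[3, 2, 7, 2, 5, 0, 0, 0, 0, 0, 0, 5, 5, 4, 2, 0, 0, 0, 0, 9]

(s=0,f=0) a[fast]=0 → fast++
(s=0,f=1) a[fast]=0 → fast++
(s=0,f=2) a[fast]=3≠0 swap→a[0]=3 → slow++,fast++
(s=1,f=3) a[fast]=2≠0 swap→a[1]=2 → slow++,fast++
(s=2,f=4) a[fast]=0 → fast++
(s=2,f=5) a[fast]=7≠0 swap→a[2]=7 → slow++,fast++
(s=3,f=6) a[fast]=0 → fast++
(s=3,f=7) a[fast]=0 → fast++
(s=3,f=8) a[fast]=2≠0 swap→a[3]=2 → slow++,fast++
(s=4,f=9) a[fast]=5≠0 swap→a[4]=5 → slow++,fast++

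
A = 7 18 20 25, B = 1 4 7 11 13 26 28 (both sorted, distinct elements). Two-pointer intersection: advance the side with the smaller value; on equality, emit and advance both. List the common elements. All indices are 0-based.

[i=0,j=0] 7>1 → j++
[i=0,j=1] 7>4 → j++
[i=0,j=2] 7==7 emit → i++,j++
[i=1,j=3] 18>11 → j++
[i=1,j=4] 18>13 → j++
[i=1,j=5] 18<26 → i++
[i=2,j=5] 20<26 → i++
[i=3,j=5] 25<26 → i++

intersection = [7]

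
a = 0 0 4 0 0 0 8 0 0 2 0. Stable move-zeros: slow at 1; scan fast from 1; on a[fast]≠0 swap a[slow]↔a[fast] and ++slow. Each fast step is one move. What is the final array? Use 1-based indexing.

slow=1 fast=1: a[fast]=0, fast++
slow=1 fast=2: a[fast]=0, fast++
slow=1 fast=3: a[fast]=4≠0 swap→a[1]=4, slow++,fast++
slow=2 fast=4: a[fast]=0, fast++
slow=2 fast=5: a[fast]=0, fast++
slow=2 fast=6: a[fast]=0, fast++
slow=2 fast=7: a[fast]=8≠0 swap→a[2]=8, slow++,fast++
slow=3 fast=8: a[fast]=0, fast++
slow=3 fast=9: a[fast]=0, fast++
slow=3 fast=10: a[fast]=2≠0 swap→a[3]=2, slow++,fast++
slow=4 fast=11: a[fast]=0, fast++

[4, 8, 2, 0, 0, 0, 0, 0, 0, 0, 0]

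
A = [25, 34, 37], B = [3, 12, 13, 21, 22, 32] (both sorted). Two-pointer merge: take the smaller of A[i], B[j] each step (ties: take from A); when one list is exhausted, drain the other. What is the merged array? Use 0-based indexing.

[3, 12, 13, 21, 22, 25, 32, 34, 37]

i=0 j=0: A[i]=25>B[j]=3 take 3, j++
i=0 j=1: A[i]=25>B[j]=12 take 12, j++
i=0 j=2: A[i]=25>B[j]=13 take 13, j++
i=0 j=3: A[i]=25>B[j]=21 take 21, j++
i=0 j=4: A[i]=25>B[j]=22 take 22, j++
i=0 j=5: A[i]=25<=B[j]=32 take 25, i++
i=1 j=5: A[i]=34>B[j]=32 take 32, j++
i=1 j=6: B done, take A[i]=34, i++
i=2 j=6: B done, take A[i]=37, i++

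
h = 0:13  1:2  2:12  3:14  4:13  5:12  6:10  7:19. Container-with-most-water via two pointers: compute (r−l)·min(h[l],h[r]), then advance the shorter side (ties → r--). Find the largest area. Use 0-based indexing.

[0,7] min(13,19)*7=91 best=91 * → l++
[1,7] min(2,19)*6=12 best=91 → l++
[2,7] min(12,19)*5=60 best=91 → l++
[3,7] min(14,19)*4=56 best=91 → l++
[4,7] min(13,19)*3=39 best=91 → l++
[5,7] min(12,19)*2=24 best=91 → l++
[6,7] min(10,19)*1=10 best=91 → l++

max area = 91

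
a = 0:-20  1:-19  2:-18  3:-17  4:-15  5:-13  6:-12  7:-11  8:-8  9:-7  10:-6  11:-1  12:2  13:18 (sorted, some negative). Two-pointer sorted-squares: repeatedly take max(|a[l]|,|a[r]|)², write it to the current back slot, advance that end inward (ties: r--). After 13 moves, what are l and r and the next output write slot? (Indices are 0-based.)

l=0 r=13: |-20|>|18| out[13]=400, l++
l=1 r=13: |-19|>|18| out[12]=361, l++
l=2 r=13: |-18|<=|18| out[11]=324, r--
l=2 r=12: |-18|>|2| out[10]=324, l++
l=3 r=12: |-17|>|2| out[9]=289, l++
l=4 r=12: |-15|>|2| out[8]=225, l++
l=5 r=12: |-13|>|2| out[7]=169, l++
l=6 r=12: |-12|>|2| out[6]=144, l++
l=7 r=12: |-11|>|2| out[5]=121, l++
l=8 r=12: |-8|>|2| out[4]=64, l++
l=9 r=12: |-7|>|2| out[3]=49, l++
l=10 r=12: |-6|>|2| out[2]=36, l++
l=11 r=12: |-1|<=|2| out[1]=4, r--

l=11, r=11, next write slot=0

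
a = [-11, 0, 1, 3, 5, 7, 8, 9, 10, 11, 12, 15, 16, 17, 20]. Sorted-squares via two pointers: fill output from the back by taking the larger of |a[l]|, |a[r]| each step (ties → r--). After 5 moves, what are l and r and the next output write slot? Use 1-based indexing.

[1,15] |-11|<=|20| out[15]=400 → r--
[1,14] |-11|<=|17| out[14]=289 → r--
[1,13] |-11|<=|16| out[13]=256 → r--
[1,12] |-11|<=|15| out[12]=225 → r--
[1,11] |-11|<=|12| out[11]=144 → r--

l=1, r=10, next write slot=10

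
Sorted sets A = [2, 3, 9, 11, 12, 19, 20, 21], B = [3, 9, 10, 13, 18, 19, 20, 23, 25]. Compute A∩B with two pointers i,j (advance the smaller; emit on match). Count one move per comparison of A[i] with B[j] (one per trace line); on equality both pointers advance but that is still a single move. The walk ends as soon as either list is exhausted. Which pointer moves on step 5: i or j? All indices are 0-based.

[i=0,j=0] 2<3 → i++
[i=1,j=0] 3==3 emit → i++,j++
[i=2,j=1] 9==9 emit → i++,j++
[i=3,j=2] 11>10 → j++
[i=3,j=3] 11<13 → i++

i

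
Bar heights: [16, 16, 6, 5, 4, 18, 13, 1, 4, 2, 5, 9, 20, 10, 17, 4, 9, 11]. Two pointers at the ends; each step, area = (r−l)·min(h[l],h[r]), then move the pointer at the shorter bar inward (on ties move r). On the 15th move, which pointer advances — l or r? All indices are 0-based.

l=0 r=17: min(16,11)*17=187 best=187 *, r--
l=0 r=16: min(16,9)*16=144 best=187, r--
l=0 r=15: min(16,4)*15=60 best=187, r--
l=0 r=14: min(16,17)*14=224 best=224 *, l++
l=1 r=14: min(16,17)*13=208 best=224, l++
l=2 r=14: min(6,17)*12=72 best=224, l++
l=3 r=14: min(5,17)*11=55 best=224, l++
l=4 r=14: min(4,17)*10=40 best=224, l++
l=5 r=14: min(18,17)*9=153 best=224, r--
l=5 r=13: min(18,10)*8=80 best=224, r--
l=5 r=12: min(18,20)*7=126 best=224, l++
l=6 r=12: min(13,20)*6=78 best=224, l++
l=7 r=12: min(1,20)*5=5 best=224, l++
l=8 r=12: min(4,20)*4=16 best=224, l++
l=9 r=12: min(2,20)*3=6 best=224, l++

l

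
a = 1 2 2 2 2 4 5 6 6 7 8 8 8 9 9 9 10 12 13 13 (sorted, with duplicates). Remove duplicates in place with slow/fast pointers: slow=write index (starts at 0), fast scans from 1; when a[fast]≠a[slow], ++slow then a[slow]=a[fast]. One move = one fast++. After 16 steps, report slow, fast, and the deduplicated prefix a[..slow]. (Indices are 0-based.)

slow=8, fast=17, prefix=[1, 2, 4, 5, 6, 7, 8, 9, 10]

(s=0,f=1) a[fast]=2≠a[slow]=1 write a[1]=2 → slow++,fast++
(s=1,f=2) a[fast]=2=a[slow] dup → fast++
(s=1,f=3) a[fast]=2=a[slow] dup → fast++
(s=1,f=4) a[fast]=2=a[slow] dup → fast++
(s=1,f=5) a[fast]=4≠a[slow]=2 write a[2]=4 → slow++,fast++
(s=2,f=6) a[fast]=5≠a[slow]=4 write a[3]=5 → slow++,fast++
(s=3,f=7) a[fast]=6≠a[slow]=5 write a[4]=6 → slow++,fast++
(s=4,f=8) a[fast]=6=a[slow] dup → fast++
(s=4,f=9) a[fast]=7≠a[slow]=6 write a[5]=7 → slow++,fast++
(s=5,f=10) a[fast]=8≠a[slow]=7 write a[6]=8 → slow++,fast++
(s=6,f=11) a[fast]=8=a[slow] dup → fast++
(s=6,f=12) a[fast]=8=a[slow] dup → fast++
(s=6,f=13) a[fast]=9≠a[slow]=8 write a[7]=9 → slow++,fast++
(s=7,f=14) a[fast]=9=a[slow] dup → fast++
(s=7,f=15) a[fast]=9=a[slow] dup → fast++
(s=7,f=16) a[fast]=10≠a[slow]=9 write a[8]=10 → slow++,fast++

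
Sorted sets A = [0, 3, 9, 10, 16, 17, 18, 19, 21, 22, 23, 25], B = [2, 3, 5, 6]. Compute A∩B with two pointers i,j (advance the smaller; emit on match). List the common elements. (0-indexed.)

[i=0,j=0] 0<2 → i++
[i=1,j=0] 3>2 → j++
[i=1,j=1] 3==3 emit → i++,j++
[i=2,j=2] 9>5 → j++
[i=2,j=3] 9>6 → j++

intersection = [3]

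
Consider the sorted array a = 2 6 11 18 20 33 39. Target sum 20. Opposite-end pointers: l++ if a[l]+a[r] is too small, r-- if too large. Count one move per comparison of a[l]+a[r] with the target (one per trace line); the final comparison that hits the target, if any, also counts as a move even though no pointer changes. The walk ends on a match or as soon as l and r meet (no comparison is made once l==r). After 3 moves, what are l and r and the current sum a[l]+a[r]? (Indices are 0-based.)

l=0, r=3, sum=20

[0,6] 2+39=41 >20 → r--
[0,5] 2+33=35 >20 → r--
[0,4] 2+20=22 >20 → r--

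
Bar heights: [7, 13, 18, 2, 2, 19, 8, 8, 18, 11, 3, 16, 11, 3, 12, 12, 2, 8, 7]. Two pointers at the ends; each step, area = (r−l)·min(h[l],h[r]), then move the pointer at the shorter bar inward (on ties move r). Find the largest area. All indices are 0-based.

[0,18] min(7,7)*18=126 best=126 * → r--
[0,17] min(7,8)*17=119 best=126 → l++
[1,17] min(13,8)*16=128 best=128 * → r--
[1,16] min(13,2)*15=30 best=128 → r--
[1,15] min(13,12)*14=168 best=168 * → r--
[1,14] min(13,12)*13=156 best=168 → r--
[1,13] min(13,3)*12=36 best=168 → r--
[1,12] min(13,11)*11=121 best=168 → r--
[1,11] min(13,16)*10=130 best=168 → l++
[2,11] min(18,16)*9=144 best=168 → r--
[2,10] min(18,3)*8=24 best=168 → r--
[2,9] min(18,11)*7=77 best=168 → r--
[2,8] min(18,18)*6=108 best=168 → r--
[2,7] min(18,8)*5=40 best=168 → r--
[2,6] min(18,8)*4=32 best=168 → r--
[2,5] min(18,19)*3=54 best=168 → l++
[3,5] min(2,19)*2=4 best=168 → l++
[4,5] min(2,19)*1=2 best=168 → l++

max area = 168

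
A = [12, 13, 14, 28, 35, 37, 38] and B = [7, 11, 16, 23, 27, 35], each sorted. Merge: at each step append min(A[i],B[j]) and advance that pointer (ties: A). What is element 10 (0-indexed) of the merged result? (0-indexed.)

merged[10] = 35

[i=0,j=0] A[i]=12>B[j]=7 take 7 → j++
[i=0,j=1] A[i]=12>B[j]=11 take 11 → j++
[i=0,j=2] A[i]=12<=B[j]=16 take 12 → i++
[i=1,j=2] A[i]=13<=B[j]=16 take 13 → i++
[i=2,j=2] A[i]=14<=B[j]=16 take 14 → i++
[i=3,j=2] A[i]=28>B[j]=16 take 16 → j++
[i=3,j=3] A[i]=28>B[j]=23 take 23 → j++
[i=3,j=4] A[i]=28>B[j]=27 take 27 → j++
[i=3,j=5] A[i]=28<=B[j]=35 take 28 → i++
[i=4,j=5] A[i]=35<=B[j]=35 take 35 → i++
[i=5,j=5] A[i]=37>B[j]=35 take 35 → j++
[i=5,j=6] B done, take A[i]=37 → i++
[i=6,j=6] B done, take A[i]=38 → i++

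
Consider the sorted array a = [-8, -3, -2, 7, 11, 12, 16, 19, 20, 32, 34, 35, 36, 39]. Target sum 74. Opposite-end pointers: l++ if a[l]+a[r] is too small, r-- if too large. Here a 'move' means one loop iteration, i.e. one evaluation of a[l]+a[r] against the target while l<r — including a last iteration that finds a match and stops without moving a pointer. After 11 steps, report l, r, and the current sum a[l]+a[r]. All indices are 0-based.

l=11, r=13, sum=74

[0,13] -8+39=31 <74 → l++
[1,13] -3+39=36 <74 → l++
[2,13] -2+39=37 <74 → l++
[3,13] 7+39=46 <74 → l++
[4,13] 11+39=50 <74 → l++
[5,13] 12+39=51 <74 → l++
[6,13] 16+39=55 <74 → l++
[7,13] 19+39=58 <74 → l++
[8,13] 20+39=59 <74 → l++
[9,13] 32+39=71 <74 → l++
[10,13] 34+39=73 <74 → l++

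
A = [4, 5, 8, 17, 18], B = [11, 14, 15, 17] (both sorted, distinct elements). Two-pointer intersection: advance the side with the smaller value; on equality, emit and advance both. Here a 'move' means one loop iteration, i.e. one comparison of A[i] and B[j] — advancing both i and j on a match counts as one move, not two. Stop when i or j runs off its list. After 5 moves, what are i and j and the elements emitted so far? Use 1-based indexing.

[i=1,j=1] 4<11 → i++
[i=2,j=1] 5<11 → i++
[i=3,j=1] 8<11 → i++
[i=4,j=1] 17>11 → j++
[i=4,j=2] 17>14 → j++

i=4, j=3, emitted=[]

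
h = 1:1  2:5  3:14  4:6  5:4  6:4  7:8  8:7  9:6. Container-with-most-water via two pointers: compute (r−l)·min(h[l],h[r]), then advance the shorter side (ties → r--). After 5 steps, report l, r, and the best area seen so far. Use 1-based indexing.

l=3, r=6, best area=36

l=1 r=9: min(1,6)*8=8 best=8 *, l++
l=2 r=9: min(5,6)*7=35 best=35 *, l++
l=3 r=9: min(14,6)*6=36 best=36 *, r--
l=3 r=8: min(14,7)*5=35 best=36, r--
l=3 r=7: min(14,8)*4=32 best=36, r--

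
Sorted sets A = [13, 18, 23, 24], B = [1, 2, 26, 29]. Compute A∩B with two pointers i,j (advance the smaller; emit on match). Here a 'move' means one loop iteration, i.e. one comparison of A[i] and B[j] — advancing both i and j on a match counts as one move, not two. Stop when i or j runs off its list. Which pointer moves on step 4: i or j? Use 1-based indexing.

i

i=1 j=1: 13>1, j++
i=1 j=2: 13>2, j++
i=1 j=3: 13<26, i++
i=2 j=3: 18<26, i++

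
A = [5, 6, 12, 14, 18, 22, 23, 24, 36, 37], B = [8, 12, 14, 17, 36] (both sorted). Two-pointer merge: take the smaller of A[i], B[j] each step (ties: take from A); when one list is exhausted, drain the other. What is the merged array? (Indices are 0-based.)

[5, 6, 8, 12, 12, 14, 14, 17, 18, 22, 23, 24, 36, 36, 37]

[i=0,j=0] A[i]=5<=B[j]=8 take 5 → i++
[i=1,j=0] A[i]=6<=B[j]=8 take 6 → i++
[i=2,j=0] A[i]=12>B[j]=8 take 8 → j++
[i=2,j=1] A[i]=12<=B[j]=12 take 12 → i++
[i=3,j=1] A[i]=14>B[j]=12 take 12 → j++
[i=3,j=2] A[i]=14<=B[j]=14 take 14 → i++
[i=4,j=2] A[i]=18>B[j]=14 take 14 → j++
[i=4,j=3] A[i]=18>B[j]=17 take 17 → j++
[i=4,j=4] A[i]=18<=B[j]=36 take 18 → i++
[i=5,j=4] A[i]=22<=B[j]=36 take 22 → i++
[i=6,j=4] A[i]=23<=B[j]=36 take 23 → i++
[i=7,j=4] A[i]=24<=B[j]=36 take 24 → i++
[i=8,j=4] A[i]=36<=B[j]=36 take 36 → i++
[i=9,j=4] A[i]=37>B[j]=36 take 36 → j++
[i=9,j=5] B done, take A[i]=37 → i++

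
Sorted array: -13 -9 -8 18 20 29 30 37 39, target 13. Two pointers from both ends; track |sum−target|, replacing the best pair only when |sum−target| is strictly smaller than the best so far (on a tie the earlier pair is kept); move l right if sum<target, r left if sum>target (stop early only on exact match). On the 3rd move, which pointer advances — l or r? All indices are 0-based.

r

[0,8] -13+39=26 d=13 * → r--
[0,7] -13+37=24 d=11 * → r--
[0,6] -13+30=17 d=4 * → r--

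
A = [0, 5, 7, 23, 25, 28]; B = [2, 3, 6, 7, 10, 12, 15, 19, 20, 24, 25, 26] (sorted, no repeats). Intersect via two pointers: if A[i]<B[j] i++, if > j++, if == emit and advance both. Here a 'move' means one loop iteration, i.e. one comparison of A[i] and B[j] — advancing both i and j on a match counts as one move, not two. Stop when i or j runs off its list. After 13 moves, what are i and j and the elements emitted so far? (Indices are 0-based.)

[i=0,j=0] 0<2 → i++
[i=1,j=0] 5>2 → j++
[i=1,j=1] 5>3 → j++
[i=1,j=2] 5<6 → i++
[i=2,j=2] 7>6 → j++
[i=2,j=3] 7==7 emit → i++,j++
[i=3,j=4] 23>10 → j++
[i=3,j=5] 23>12 → j++
[i=3,j=6] 23>15 → j++
[i=3,j=7] 23>19 → j++
[i=3,j=8] 23>20 → j++
[i=3,j=9] 23<24 → i++
[i=4,j=9] 25>24 → j++

i=4, j=10, emitted=[7]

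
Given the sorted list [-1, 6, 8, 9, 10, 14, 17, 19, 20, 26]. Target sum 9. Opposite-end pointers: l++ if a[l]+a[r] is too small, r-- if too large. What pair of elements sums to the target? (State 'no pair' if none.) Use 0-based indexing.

(-1, 10)

l=0 r=9: -1+26=25 >9, r--
l=0 r=8: -1+20=19 >9, r--
l=0 r=7: -1+19=18 >9, r--
l=0 r=6: -1+17=16 >9, r--
l=0 r=5: -1+14=13 >9, r--
l=0 r=4: -1+10=9, found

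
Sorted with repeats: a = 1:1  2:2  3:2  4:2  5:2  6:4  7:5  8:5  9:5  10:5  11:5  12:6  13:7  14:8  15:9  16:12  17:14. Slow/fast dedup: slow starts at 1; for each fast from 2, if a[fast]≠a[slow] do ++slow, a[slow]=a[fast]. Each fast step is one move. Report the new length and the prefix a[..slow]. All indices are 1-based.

slow=1 fast=2: a[fast]=2≠a[slow]=1 write a[2]=2, slow++,fast++
slow=2 fast=3: a[fast]=2=a[slow] dup, fast++
slow=2 fast=4: a[fast]=2=a[slow] dup, fast++
slow=2 fast=5: a[fast]=2=a[slow] dup, fast++
slow=2 fast=6: a[fast]=4≠a[slow]=2 write a[3]=4, slow++,fast++
slow=3 fast=7: a[fast]=5≠a[slow]=4 write a[4]=5, slow++,fast++
slow=4 fast=8: a[fast]=5=a[slow] dup, fast++
slow=4 fast=9: a[fast]=5=a[slow] dup, fast++
slow=4 fast=10: a[fast]=5=a[slow] dup, fast++
slow=4 fast=11: a[fast]=5=a[slow] dup, fast++
slow=4 fast=12: a[fast]=6≠a[slow]=5 write a[5]=6, slow++,fast++
slow=5 fast=13: a[fast]=7≠a[slow]=6 write a[6]=7, slow++,fast++
slow=6 fast=14: a[fast]=8≠a[slow]=7 write a[7]=8, slow++,fast++
slow=7 fast=15: a[fast]=9≠a[slow]=8 write a[8]=9, slow++,fast++
slow=8 fast=16: a[fast]=12≠a[slow]=9 write a[9]=12, slow++,fast++
slow=9 fast=17: a[fast]=14≠a[slow]=12 write a[10]=14, slow++,fast++

length 10; prefix = [1, 2, 4, 5, 6, 7, 8, 9, 12, 14]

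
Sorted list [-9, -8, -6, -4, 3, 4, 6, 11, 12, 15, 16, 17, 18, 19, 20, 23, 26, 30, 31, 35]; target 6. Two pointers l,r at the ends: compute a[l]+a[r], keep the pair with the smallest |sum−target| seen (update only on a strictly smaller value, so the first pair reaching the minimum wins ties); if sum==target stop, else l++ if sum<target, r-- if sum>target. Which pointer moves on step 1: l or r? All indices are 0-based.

[0,19] -9+35=26 d=20 * → r--

r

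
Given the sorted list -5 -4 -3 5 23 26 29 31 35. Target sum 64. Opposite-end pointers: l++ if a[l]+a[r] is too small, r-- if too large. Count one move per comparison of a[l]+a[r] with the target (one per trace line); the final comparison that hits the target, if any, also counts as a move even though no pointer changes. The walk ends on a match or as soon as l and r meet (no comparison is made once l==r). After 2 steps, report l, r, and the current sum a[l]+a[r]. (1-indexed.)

l=3, r=9, sum=32

[1,9] -5+35=30 <64 → l++
[2,9] -4+35=31 <64 → l++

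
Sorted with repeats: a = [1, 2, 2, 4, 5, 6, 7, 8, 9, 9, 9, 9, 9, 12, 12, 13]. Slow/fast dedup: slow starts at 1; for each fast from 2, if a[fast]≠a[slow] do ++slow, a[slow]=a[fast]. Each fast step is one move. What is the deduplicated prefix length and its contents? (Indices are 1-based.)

length 10; prefix = [1, 2, 4, 5, 6, 7, 8, 9, 12, 13]

(s=1,f=2) a[fast]=2≠a[slow]=1 write a[2]=2 → slow++,fast++
(s=2,f=3) a[fast]=2=a[slow] dup → fast++
(s=2,f=4) a[fast]=4≠a[slow]=2 write a[3]=4 → slow++,fast++
(s=3,f=5) a[fast]=5≠a[slow]=4 write a[4]=5 → slow++,fast++
(s=4,f=6) a[fast]=6≠a[slow]=5 write a[5]=6 → slow++,fast++
(s=5,f=7) a[fast]=7≠a[slow]=6 write a[6]=7 → slow++,fast++
(s=6,f=8) a[fast]=8≠a[slow]=7 write a[7]=8 → slow++,fast++
(s=7,f=9) a[fast]=9≠a[slow]=8 write a[8]=9 → slow++,fast++
(s=8,f=10) a[fast]=9=a[slow] dup → fast++
(s=8,f=11) a[fast]=9=a[slow] dup → fast++
(s=8,f=12) a[fast]=9=a[slow] dup → fast++
(s=8,f=13) a[fast]=9=a[slow] dup → fast++
(s=8,f=14) a[fast]=12≠a[slow]=9 write a[9]=12 → slow++,fast++
(s=9,f=15) a[fast]=12=a[slow] dup → fast++
(s=9,f=16) a[fast]=13≠a[slow]=12 write a[10]=13 → slow++,fast++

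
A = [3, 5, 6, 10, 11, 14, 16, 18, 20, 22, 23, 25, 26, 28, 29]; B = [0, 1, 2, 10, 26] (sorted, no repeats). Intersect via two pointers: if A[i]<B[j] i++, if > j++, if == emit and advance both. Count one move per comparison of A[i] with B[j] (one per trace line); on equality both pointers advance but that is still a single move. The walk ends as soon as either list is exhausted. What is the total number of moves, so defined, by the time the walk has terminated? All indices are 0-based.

[i=0,j=0] 3>0 → j++
[i=0,j=1] 3>1 → j++
[i=0,j=2] 3>2 → j++
[i=0,j=3] 3<10 → i++
[i=1,j=3] 5<10 → i++
[i=2,j=3] 6<10 → i++
[i=3,j=3] 10==10 emit → i++,j++
[i=4,j=4] 11<26 → i++
[i=5,j=4] 14<26 → i++
[i=6,j=4] 16<26 → i++
[i=7,j=4] 18<26 → i++
[i=8,j=4] 20<26 → i++
[i=9,j=4] 22<26 → i++
[i=10,j=4] 23<26 → i++
[i=11,j=4] 25<26 → i++
[i=12,j=4] 26==26 emit → i++,j++

16 moves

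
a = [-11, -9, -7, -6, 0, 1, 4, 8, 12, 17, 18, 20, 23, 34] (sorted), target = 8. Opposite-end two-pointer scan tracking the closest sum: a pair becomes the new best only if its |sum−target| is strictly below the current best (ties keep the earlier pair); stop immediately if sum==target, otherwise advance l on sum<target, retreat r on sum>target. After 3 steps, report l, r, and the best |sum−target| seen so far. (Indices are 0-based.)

l=0, r=10, best |Δ|=1

[0,13] -11+34=23 d=15 * → r--
[0,12] -11+23=12 d=4 * → r--
[0,11] -11+20=9 d=1 * → r--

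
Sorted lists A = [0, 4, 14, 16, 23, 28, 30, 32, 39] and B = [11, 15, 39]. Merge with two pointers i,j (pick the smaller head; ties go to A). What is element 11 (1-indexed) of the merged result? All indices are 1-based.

merged[11] = 39

i=1 j=1: A[i]=0<=B[j]=11 take 0, i++
i=2 j=1: A[i]=4<=B[j]=11 take 4, i++
i=3 j=1: A[i]=14>B[j]=11 take 11, j++
i=3 j=2: A[i]=14<=B[j]=15 take 14, i++
i=4 j=2: A[i]=16>B[j]=15 take 15, j++
i=4 j=3: A[i]=16<=B[j]=39 take 16, i++
i=5 j=3: A[i]=23<=B[j]=39 take 23, i++
i=6 j=3: A[i]=28<=B[j]=39 take 28, i++
i=7 j=3: A[i]=30<=B[j]=39 take 30, i++
i=8 j=3: A[i]=32<=B[j]=39 take 32, i++
i=9 j=3: A[i]=39<=B[j]=39 take 39, i++
i=10 j=3: A done, take B[j]=39, j++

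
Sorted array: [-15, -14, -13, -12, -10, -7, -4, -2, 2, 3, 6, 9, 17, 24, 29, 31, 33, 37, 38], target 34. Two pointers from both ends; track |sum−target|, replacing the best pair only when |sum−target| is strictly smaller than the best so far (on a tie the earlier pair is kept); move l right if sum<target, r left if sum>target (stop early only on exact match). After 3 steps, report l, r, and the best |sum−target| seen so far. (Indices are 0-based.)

l=3, r=18, best |Δ|=9

l=0 r=18: -15+38=23 d=11 *, l++
l=1 r=18: -14+38=24 d=10 *, l++
l=2 r=18: -13+38=25 d=9 *, l++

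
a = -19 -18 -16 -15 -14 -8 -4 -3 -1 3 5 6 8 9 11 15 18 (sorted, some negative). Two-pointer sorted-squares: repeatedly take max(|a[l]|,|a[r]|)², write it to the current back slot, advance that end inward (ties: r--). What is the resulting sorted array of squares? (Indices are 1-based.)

l=1 r=17: |-19|>|18| out[17]=361, l++
l=2 r=17: |-18|<=|18| out[16]=324, r--
l=2 r=16: |-18|>|15| out[15]=324, l++
l=3 r=16: |-16|>|15| out[14]=256, l++
l=4 r=16: |-15|<=|15| out[13]=225, r--
l=4 r=15: |-15|>|11| out[12]=225, l++
l=5 r=15: |-14|>|11| out[11]=196, l++
l=6 r=15: |-8|<=|11| out[10]=121, r--
l=6 r=14: |-8|<=|9| out[9]=81, r--
l=6 r=13: |-8|<=|8| out[8]=64, r--
l=6 r=12: |-8|>|6| out[7]=64, l++
l=7 r=12: |-4|<=|6| out[6]=36, r--
l=7 r=11: |-4|<=|5| out[5]=25, r--
l=7 r=10: |-4|>|3| out[4]=16, l++
l=8 r=10: |-3|<=|3| out[3]=9, r--
l=8 r=9: |-3|>|-1| out[2]=9, l++
l=9 r=9: |-1|<=|-1| out[1]=1, r--

[1, 9, 9, 16, 25, 36, 64, 64, 81, 121, 196, 225, 225, 256, 324, 324, 361]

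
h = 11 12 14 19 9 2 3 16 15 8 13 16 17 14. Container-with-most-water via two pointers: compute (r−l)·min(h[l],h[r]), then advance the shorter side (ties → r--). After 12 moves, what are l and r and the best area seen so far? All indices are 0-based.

l=0 r=13: min(11,14)*13=143 best=143 *, l++
l=1 r=13: min(12,14)*12=144 best=144 *, l++
l=2 r=13: min(14,14)*11=154 best=154 *, r--
l=2 r=12: min(14,17)*10=140 best=154, l++
l=3 r=12: min(19,17)*9=153 best=154, r--
l=3 r=11: min(19,16)*8=128 best=154, r--
l=3 r=10: min(19,13)*7=91 best=154, r--
l=3 r=9: min(19,8)*6=48 best=154, r--
l=3 r=8: min(19,15)*5=75 best=154, r--
l=3 r=7: min(19,16)*4=64 best=154, r--
l=3 r=6: min(19,3)*3=9 best=154, r--
l=3 r=5: min(19,2)*2=4 best=154, r--

l=3, r=4, best area=154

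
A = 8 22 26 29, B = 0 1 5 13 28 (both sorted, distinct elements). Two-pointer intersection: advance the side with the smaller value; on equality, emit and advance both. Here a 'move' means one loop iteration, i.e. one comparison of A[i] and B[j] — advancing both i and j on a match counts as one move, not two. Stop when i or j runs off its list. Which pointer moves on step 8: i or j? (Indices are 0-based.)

j

i=0 j=0: 8>0, j++
i=0 j=1: 8>1, j++
i=0 j=2: 8>5, j++
i=0 j=3: 8<13, i++
i=1 j=3: 22>13, j++
i=1 j=4: 22<28, i++
i=2 j=4: 26<28, i++
i=3 j=4: 29>28, j++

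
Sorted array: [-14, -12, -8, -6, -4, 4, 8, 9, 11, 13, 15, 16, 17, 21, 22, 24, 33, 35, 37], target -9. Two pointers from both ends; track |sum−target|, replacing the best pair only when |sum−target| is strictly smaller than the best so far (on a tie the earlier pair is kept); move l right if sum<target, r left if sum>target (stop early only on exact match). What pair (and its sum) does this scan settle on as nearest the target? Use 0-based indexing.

pair (-14, 4) with sum -10 (|Δ|=1)

[0,18] -14+37=23 d=32 * → r--
[0,17] -14+35=21 d=30 * → r--
[0,16] -14+33=19 d=28 * → r--
[0,15] -14+24=10 d=19 * → r--
[0,14] -14+22=8 d=17 * → r--
[0,13] -14+21=7 d=16 * → r--
[0,12] -14+17=3 d=12 * → r--
[0,11] -14+16=2 d=11 * → r--
[0,10] -14+15=1 d=10 * → r--
[0,9] -14+13=-1 d=8 * → r--
[0,8] -14+11=-3 d=6 * → r--
[0,7] -14+9=-5 d=4 * → r--
[0,6] -14+8=-6 d=3 * → r--
[0,5] -14+4=-10 d=1 * → l++
[1,5] -12+4=-8 d=1 → r--
[1,4] -12+-4=-16 d=7 → l++
[2,4] -8+-4=-12 d=3 → l++
[3,4] -6+-4=-10 d=1 → l++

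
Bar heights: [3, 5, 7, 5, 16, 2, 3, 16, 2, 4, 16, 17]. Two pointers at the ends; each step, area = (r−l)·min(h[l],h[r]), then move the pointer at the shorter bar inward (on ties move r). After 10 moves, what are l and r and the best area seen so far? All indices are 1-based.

l=11, r=12, best area=112

[1,12] min(3,17)*11=33 best=33 * → l++
[2,12] min(5,17)*10=50 best=50 * → l++
[3,12] min(7,17)*9=63 best=63 * → l++
[4,12] min(5,17)*8=40 best=63 → l++
[5,12] min(16,17)*7=112 best=112 * → l++
[6,12] min(2,17)*6=12 best=112 → l++
[7,12] min(3,17)*5=15 best=112 → l++
[8,12] min(16,17)*4=64 best=112 → l++
[9,12] min(2,17)*3=6 best=112 → l++
[10,12] min(4,17)*2=8 best=112 → l++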